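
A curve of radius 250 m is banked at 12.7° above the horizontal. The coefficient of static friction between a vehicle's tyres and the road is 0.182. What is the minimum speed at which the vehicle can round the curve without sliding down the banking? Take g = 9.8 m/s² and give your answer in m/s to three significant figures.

At the minimum speed, friction acts up the slope at its limiting value f = μN. Radially (horizontal, toward centre): N sinθ − μN cosθ = mv²/r. Vertically: N cosθ + μN sinθ = mg.
Dividing: v² = r g (sinθ − μcosθ)/(cosθ + μsinθ).
sinθ − μcosθ = 0.2198 − 0.182×0.9755 = 0.04230; cosθ + μsinθ = 0.9755 + 0.182×0.2198 = 1.016.
v² = 250 × 9.8 × 0.04230/1.016 = 102.0 m²/s², so v = 10.10 m/s.

10.1 m/s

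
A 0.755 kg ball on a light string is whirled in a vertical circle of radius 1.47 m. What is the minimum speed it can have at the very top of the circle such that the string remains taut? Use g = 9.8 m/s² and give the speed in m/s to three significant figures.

3.80 m/s

At the highest point the centre is directly below, so both the weight and T act inward: T + mg = mv²/r.
At minimum speed T → 0, so mg = mv_min²/r ⇒ v_min = √(g r) = √(9.8 × 1.47) = 3.796 m/s.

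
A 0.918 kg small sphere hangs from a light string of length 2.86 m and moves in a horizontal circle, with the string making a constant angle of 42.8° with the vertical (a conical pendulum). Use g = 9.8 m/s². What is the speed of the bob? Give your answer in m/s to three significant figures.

4.20 m/s

The radius of the circle is r = L sinθ = 2.86 × sin 42.8° = 1.943 m.
Horizontally T sinθ = mv²/r and vertically T cosθ = mg, so tanθ = v²/(rg).
v = √(r g tanθ) = √(1.943 × 9.8 × 0.9260) = √17.63 = 4.199 m/s.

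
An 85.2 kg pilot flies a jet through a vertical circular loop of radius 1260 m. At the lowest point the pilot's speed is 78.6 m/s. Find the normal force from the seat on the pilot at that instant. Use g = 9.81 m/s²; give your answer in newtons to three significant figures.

At the lowest point, N points up (toward the centre) and the weight mg points down (away from the centre), so the net inward force is N − mg = mv²/r.
N = m(v²/r + g) = 85.2 × ((78.6)²/1260 + 9.81) = 85.2 × (4.903 + 9.81) = 85.2 × 14.71 = 1254 N.

1250 N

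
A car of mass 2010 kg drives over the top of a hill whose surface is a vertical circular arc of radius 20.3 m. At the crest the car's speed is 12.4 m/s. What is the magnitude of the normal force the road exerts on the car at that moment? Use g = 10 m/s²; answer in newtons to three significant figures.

At the crest the centripetal acceleration points downward (toward the centre of the arc), so mg − N = mv²/r.
N = m(g − v²/r) = 2010 × (10.0 − (12.4)²/20.3) = 2010 × (10.0 − 7.574) = 2010 × 2.426 = 4875 N.

4880 N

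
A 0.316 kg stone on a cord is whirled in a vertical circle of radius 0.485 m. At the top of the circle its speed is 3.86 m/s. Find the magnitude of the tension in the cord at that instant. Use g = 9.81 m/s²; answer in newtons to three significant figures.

At the top, both T and the weight mg point inward (toward the centre), so T + mg = mv²/r.
T = m(v²/r − g) = 0.316 × ((3.86)²/0.485 − 9.81) = 0.316 × (30.72 − 9.81) = 0.316 × 20.91 = 6.608 N.

6.61 N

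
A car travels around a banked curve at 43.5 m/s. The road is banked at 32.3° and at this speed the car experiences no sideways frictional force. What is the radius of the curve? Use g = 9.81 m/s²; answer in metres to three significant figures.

305 m

Frictionless banking: tanθ = v²/(rg), so r = v²/(g tanθ).
r = (43.5)²/(9.81 × tan 32.3°) = 1892/(9.81 × 0.6322) = 1892/6.202 = 305.1 m.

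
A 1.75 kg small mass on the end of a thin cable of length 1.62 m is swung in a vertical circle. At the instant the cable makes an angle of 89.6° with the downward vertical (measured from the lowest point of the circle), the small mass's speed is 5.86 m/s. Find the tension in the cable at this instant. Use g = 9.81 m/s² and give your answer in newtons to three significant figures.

Take the radial direction toward the centre of the circle as positive. The component of the weight along the string toward the centre is −mg cos φ (φ measured from the bottom), so Newton's second law along the string gives T − mg cos φ = m v²/r.
cos 89.6° = 0.006981, so T = m(v²/r + g cos φ) = 1.75 × ((5.86)²/1.62 + 9.81 × 0.006981) = 1.75 × (21.20 + (0.06849)) = 1.75 × 21.27 = 37.22 N.

37.2 N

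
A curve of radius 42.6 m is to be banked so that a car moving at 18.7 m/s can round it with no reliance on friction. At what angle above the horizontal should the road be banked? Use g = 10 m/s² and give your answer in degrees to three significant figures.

39.4°

With no friction, the horizontal component of the normal force provides the centripetal force: N sinθ = mv²/r, while N cosθ = mg vertically.
Dividing: tanθ = v²/(r g) = (18.7)²/(42.6 × 10.0) = 349.7/426.0 = 0.8209.
θ = arctan(0.8209) = 39.38°.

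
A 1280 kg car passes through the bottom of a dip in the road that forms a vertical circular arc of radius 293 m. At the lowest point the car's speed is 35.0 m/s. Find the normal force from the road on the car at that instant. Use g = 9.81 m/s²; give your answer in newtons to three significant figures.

17900 N

At the lowest point, N points up (toward the centre) and the weight mg points down (away from the centre), so the net inward force is N − mg = mv²/r.
N = m(v²/r + g) = 1280 × ((35.0)²/293 + 9.81) = 1280 × (4.181 + 9.81) = 1280 × 13.99 = 17910 N.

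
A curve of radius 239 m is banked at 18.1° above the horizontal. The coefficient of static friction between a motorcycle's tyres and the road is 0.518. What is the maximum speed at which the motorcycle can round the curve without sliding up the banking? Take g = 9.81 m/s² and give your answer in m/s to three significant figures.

48.8 m/s

At the maximum speed, friction acts down the slope at its limiting value f = μN. Radially (horizontal, toward centre): N sinθ + μN cosθ = mv²/r. Vertically: N cosθ − μN sinθ = mg.
Dividing: v² = r g (sinθ + μcosθ)/(cosθ − μsinθ).
sinθ + μcosθ = 0.3107 + 0.518×0.9505 = 0.8030; cosθ − μsinθ = 0.9505 − 0.518×0.3107 = 0.7896.
v² = 239 × 9.81 × 0.8030/0.7896 = 2385 m²/s², so v = 48.83 m/s.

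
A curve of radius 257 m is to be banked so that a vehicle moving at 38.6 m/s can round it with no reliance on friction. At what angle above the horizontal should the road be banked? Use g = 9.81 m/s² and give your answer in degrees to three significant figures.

For a frictionless banked turn: horizontally N sinθ = mv²/r and vertically N cosθ = mg.
Dividing: tanθ = v²/(r g) = (38.6)²/(257 × 9.81) = 1490/2521 = 0.5910.
θ = arctan(0.5910) = 30.58°.

30.6°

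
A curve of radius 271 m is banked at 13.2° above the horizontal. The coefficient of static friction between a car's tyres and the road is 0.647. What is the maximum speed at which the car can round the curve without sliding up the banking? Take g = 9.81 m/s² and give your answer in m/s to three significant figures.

52.6 m/s

At the maximum speed, friction acts down the slope at its limiting value f = μN. Radially (horizontal, toward centre): N sinθ + μN cosθ = mv²/r. Vertically: N cosθ − μN sinθ = mg.
Dividing: v² = r g (sinθ + μcosθ)/(cosθ − μsinθ).
sinθ + μcosθ = 0.2284 + 0.647×0.9736 = 0.8583; cosθ − μsinθ = 0.9736 − 0.647×0.2284 = 0.8258.
v² = 271 × 9.81 × 0.8583/0.8258 = 2763 m²/s², so v = 52.56 m/s.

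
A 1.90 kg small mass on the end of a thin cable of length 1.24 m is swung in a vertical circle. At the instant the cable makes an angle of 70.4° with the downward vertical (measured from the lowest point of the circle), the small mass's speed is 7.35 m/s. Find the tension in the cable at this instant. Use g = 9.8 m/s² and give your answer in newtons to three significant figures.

Take the radial direction toward the centre of the circle as positive. The component of the weight along the string toward the centre is −mg cos φ (φ measured from the bottom), so Newton's second law along the string gives T − mg cos φ = m v²/r.
cos 70.4° = 0.3355, so T = m(v²/r + g cos φ) = 1.90 × ((7.35)²/1.24 + 9.8 × 0.3355) = 1.90 × (43.57 + (3.287)) = 1.90 × 46.85 = 89.02 N.

89.0 N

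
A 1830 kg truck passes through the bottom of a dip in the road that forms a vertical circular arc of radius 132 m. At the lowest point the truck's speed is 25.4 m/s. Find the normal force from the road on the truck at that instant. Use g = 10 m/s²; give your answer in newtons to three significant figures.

27200 N

At the lowest point, N points up (toward the centre) and the weight mg points down (away from the centre), so the net inward force is N − mg = mv²/r.
N = m(v²/r + g) = 1830 × ((25.4)²/132 + 10.0) = 1830 × (4.888 + 10.0) = 1830 × 14.89 = 27240 N.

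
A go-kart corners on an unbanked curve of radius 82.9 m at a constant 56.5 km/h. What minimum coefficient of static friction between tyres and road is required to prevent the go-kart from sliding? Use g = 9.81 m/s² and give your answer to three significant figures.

v = 56.5/3.6 = 15.69 m/s.
Friction provides the centripetal force: μ_s m g = m v²/r, so μ_s = v²/(g r) = (15.69)²/(9.81 × 82.9) = 246.3/813.2 = 0.3029.

0.303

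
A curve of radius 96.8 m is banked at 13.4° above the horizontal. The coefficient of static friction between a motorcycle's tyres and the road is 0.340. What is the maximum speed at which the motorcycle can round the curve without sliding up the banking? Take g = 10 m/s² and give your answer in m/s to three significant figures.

At the maximum speed, friction acts down the slope at its limiting value f = μN. Radially (horizontal, toward centre): N sinθ + μN cosθ = mv²/r. Vertically: N cosθ − μN sinθ = mg.
Dividing: v² = r g (sinθ + μcosθ)/(cosθ − μsinθ).
sinθ + μcosθ = 0.2317 + 0.340×0.9728 = 0.5625; cosθ − μsinθ = 0.9728 − 0.340×0.2317 = 0.8940.
v² = 96.8 × 10.0 × 0.5625/0.8940 = 609.1 m²/s², so v = 24.68 m/s.

24.7 m/s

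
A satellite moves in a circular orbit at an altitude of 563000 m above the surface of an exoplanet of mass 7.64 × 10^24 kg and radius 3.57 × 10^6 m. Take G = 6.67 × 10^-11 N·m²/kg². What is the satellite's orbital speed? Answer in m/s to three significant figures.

11100 m/s

Orbital radius r = R + h = 3.57 × 10^6 + 563000 = 4.133 × 10^6 m.
Gravity supplies the centripetal force: G M m / r² = m v² / r, so v = √(GM/r).
v = √(6.67 × 10^-11 × 7.64 × 10^24 / 4.133 × 10^6) = √(1.233 × 10^8) = 11100 m/s.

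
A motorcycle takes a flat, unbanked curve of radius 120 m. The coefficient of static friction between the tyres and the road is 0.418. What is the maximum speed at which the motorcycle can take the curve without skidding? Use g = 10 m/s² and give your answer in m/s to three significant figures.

22.4 m/s

The only inward force on a level bend is static friction, so at the limit f_s = μ_s N = μ_s m g = m v²/r.
Mass cancels: v_max = √(μ_s g r) = √(0.418 × 10.0 × 120) = √501.6 = 22.40 m/s.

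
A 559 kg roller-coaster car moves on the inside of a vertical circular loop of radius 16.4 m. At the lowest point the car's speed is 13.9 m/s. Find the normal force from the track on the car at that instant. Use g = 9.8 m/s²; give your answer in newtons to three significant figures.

At the lowest point, N points up (toward the centre) and the weight mg points down (away from the centre), so the net inward force is N − mg = mv²/r.
N = m(v²/r + g) = 559 × ((13.9)²/16.4 + 9.8) = 559 × (11.78 + 9.8) = 559 × 21.58 = 12060 N.

12100 N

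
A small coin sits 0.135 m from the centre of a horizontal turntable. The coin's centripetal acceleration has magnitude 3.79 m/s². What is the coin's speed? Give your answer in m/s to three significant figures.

a_c = v²/r ⇒ v = √(a_c · r) = √(3.79 × 0.135) = √0.5117 = 0.7153 m/s.

0.715 m/s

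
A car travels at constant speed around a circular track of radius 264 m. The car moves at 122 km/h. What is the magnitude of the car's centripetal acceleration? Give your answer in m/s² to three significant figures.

4.35 m/s²

v = 122 km/h = 122/3.6 = 33.89 m/s.
a_c = v²/r = (33.89)²/264 = 1148/264 = 4.350 m/s².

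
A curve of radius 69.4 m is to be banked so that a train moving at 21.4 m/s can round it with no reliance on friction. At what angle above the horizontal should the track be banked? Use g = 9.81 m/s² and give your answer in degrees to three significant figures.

33.9°

With no friction, the horizontal component of the normal force provides the centripetal force: N sinθ = mv²/r, while N cosθ = mg vertically.
Dividing: tanθ = v²/(r g) = (21.4)²/(69.4 × 9.81) = 458.0/680.8 = 0.6727.
θ = arctan(0.6727) = 33.93°.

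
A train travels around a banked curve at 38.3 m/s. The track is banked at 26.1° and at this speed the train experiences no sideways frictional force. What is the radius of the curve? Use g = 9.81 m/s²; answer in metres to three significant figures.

305 m

Frictionless banking: tanθ = v²/(rg), so r = v²/(g tanθ).
r = (38.3)²/(9.81 × tan 26.1°) = 1467/(9.81 × 0.4899) = 1467/4.806 = 305.2 m.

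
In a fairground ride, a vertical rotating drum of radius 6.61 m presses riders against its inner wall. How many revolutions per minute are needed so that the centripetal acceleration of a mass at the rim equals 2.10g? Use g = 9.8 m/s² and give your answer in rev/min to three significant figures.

16.8 rev/min

Require ω²r = 2.10g, so ω = √(2.10 × 9.8/6.61) = 1.765 rad/s.
In rev/min: ω × 60/(2π) = 1.765 × 60/(2π) = 16.85 rev/min.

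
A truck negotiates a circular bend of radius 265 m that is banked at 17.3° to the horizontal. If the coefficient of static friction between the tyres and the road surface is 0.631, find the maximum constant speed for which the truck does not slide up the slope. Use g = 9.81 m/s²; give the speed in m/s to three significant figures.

At the maximum speed, friction acts down the slope at its limiting value f = μN. Radially (horizontal, toward centre): N sinθ + μN cosθ = mv²/r. Vertically: N cosθ − μN sinθ = mg.
Dividing: v² = r g (sinθ + μcosθ)/(cosθ − μsinθ).
sinθ + μcosθ = 0.2974 + 0.631×0.9548 = 0.8998; cosθ − μsinθ = 0.9548 − 0.631×0.2974 = 0.7671.
v² = 265 × 9.81 × 0.8998/0.7671 = 3049 m²/s², so v = 55.22 m/s.

55.2 m/s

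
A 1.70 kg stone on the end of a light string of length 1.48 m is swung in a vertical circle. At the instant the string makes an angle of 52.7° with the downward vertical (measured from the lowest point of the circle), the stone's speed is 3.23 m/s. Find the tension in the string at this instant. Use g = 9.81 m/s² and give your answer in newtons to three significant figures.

Take the radial direction toward the centre of the circle as positive. The component of the weight along the string toward the centre is −mg cos φ (φ measured from the bottom), so Newton's second law along the string gives T − mg cos φ = m v²/r.
cos 52.7° = 0.6060, so T = m(v²/r + g cos φ) = 1.70 × ((3.23)²/1.48 + 9.81 × 0.6060) = 1.70 × (7.049 + (5.945)) = 1.70 × 12.99 = 22.09 N.

22.1 N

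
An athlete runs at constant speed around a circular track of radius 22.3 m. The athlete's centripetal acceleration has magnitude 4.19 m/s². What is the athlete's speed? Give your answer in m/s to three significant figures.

a_c = v²/r ⇒ v = √(a_c · r) = √(4.19 × 22.3) = √93.44 = 9.666 m/s.

9.67 m/s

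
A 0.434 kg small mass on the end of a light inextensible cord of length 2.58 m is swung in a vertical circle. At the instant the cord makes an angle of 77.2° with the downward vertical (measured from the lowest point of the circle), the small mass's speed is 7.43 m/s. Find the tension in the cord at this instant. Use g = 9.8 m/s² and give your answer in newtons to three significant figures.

Take the radial direction toward the centre of the circle as positive. The component of the weight along the string toward the centre is −mg cos φ (φ measured from the bottom), so Newton's second law along the string gives T − mg cos φ = m v²/r.
cos 77.2° = 0.2215, so T = m(v²/r + g cos φ) = 0.434 × ((7.43)²/2.58 + 9.8 × 0.2215) = 0.434 × (21.40 + (2.171)) = 0.434 × 23.57 = 10.23 N.

10.2 N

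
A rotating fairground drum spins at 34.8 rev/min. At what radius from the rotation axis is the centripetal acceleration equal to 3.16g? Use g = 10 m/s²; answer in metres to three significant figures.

ω = 34.8 rev/min × 2π/60 = 3.644 rad/s.
a_c = ω²r = 3.16g ⇒ r = 3.16 × 10.0 / (3.644)² = 31.60/13.28 = 2.379 m.

2.38 m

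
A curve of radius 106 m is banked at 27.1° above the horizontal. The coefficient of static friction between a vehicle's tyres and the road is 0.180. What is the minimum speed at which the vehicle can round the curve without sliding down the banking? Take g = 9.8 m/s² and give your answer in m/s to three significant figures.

At the minimum speed, friction acts up the slope at its limiting value f = μN. Radially (horizontal, toward centre): N sinθ − μN cosθ = mv²/r. Vertically: N cosθ + μN sinθ = mg.
Dividing: v² = r g (sinθ − μcosθ)/(cosθ + μsinθ).
sinθ − μcosθ = 0.4555 − 0.180×0.8902 = 0.2953; cosθ + μsinθ = 0.8902 + 0.180×0.4555 = 0.9722.
v² = 106 × 9.8 × 0.2953/0.9722 = 315.5 m²/s², so v = 17.76 m/s.

17.8 m/s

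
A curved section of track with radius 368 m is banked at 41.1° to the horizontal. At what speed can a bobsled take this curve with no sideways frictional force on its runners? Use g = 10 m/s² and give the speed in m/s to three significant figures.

56.7 m/s

On a frictionless banked curve, N sinθ = mv²/r and N cosθ = mg, so tanθ = v²/(rg).
v = √(r g tanθ) = √(368 × 10.0 × tan 41.1°) = √(368 × 10.0 × 0.8724) = √3210 = 56.66 m/s.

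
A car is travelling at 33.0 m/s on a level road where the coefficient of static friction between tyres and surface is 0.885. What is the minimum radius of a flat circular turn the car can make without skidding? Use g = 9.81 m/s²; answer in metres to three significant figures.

At the limit, μ_s m g = m v²/r, so r_min = v²/(μ_s g) = (33.0)²/(0.885 × 9.81) = 1089/8.682 = 125.4 m.

125 m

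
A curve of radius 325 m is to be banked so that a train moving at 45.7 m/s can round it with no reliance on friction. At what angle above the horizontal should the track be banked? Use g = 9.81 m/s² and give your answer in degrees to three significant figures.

With no friction, the horizontal component of the normal force provides the centripetal force: N sinθ = mv²/r, while N cosθ = mg vertically.
Dividing: tanθ = v²/(r g) = (45.7)²/(325 × 9.81) = 2088/3188 = 0.6551.
θ = arctan(0.6551) = 33.23°.

33.2°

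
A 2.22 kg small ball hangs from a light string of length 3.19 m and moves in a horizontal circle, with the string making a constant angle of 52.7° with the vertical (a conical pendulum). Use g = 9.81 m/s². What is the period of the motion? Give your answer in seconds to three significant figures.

2.79 s

r = L sinθ = 2.538 m. From T sinθ = mω²r and T cosθ = mg: tanθ = ω²r/g, so ω² = g tanθ / r = g/(L cosθ).
ω = √(g/(L cosθ)) = √(9.81/(3.19 × 0.6060)) = √5.075 = 2.253 rad/s.
Period = 2π/ω = 2.789 s.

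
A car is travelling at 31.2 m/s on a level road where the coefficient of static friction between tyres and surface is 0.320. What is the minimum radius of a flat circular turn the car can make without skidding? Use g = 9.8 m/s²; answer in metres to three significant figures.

310 m

At the limit, μ_s m g = m v²/r, so r_min = v²/(μ_s g) = (31.2)²/(0.320 × 9.8) = 973.4/3.136 = 310.4 m.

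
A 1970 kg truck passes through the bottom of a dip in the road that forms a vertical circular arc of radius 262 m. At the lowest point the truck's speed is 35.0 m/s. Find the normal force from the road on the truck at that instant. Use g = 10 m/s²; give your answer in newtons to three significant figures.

28900 N

At the lowest point, N points up (toward the centre) and the weight mg points down (away from the centre), so the net inward force is N − mg = mv²/r.
N = m(v²/r + g) = 1970 × ((35.0)²/262 + 10.0) = 1970 × (4.676 + 10.0) = 1970 × 14.68 = 28910 N.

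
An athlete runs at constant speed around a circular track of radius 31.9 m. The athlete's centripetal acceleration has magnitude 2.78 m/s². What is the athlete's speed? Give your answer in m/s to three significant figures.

9.42 m/s

a_c = v²/r ⇒ v = √(a_c · r) = √(2.78 × 31.9) = √88.68 = 9.417 m/s.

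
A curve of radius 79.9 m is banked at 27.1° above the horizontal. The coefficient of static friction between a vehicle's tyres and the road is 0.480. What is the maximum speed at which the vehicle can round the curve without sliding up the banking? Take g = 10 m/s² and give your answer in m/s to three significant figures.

32.4 m/s

At the maximum speed, friction acts down the slope at its limiting value f = μN. Radially (horizontal, toward centre): N sinθ + μN cosθ = mv²/r. Vertically: N cosθ − μN sinθ = mg.
Dividing: v² = r g (sinθ + μcosθ)/(cosθ − μsinθ).
sinθ + μcosθ = 0.4555 + 0.480×0.8902 = 0.8828; cosθ − μsinθ = 0.8902 − 0.480×0.4555 = 0.6716.
v² = 79.9 × 10.0 × 0.8828/0.6716 = 1050 m²/s², so v = 32.41 m/s.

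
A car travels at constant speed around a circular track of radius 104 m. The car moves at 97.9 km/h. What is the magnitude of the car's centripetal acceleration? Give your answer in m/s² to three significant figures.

7.11 m/s²

v = 97.9 km/h = 97.9/3.6 = 27.19 m/s.
a_c = v²/r = (27.19)²/104 = 739.5/104 = 7.111 m/s².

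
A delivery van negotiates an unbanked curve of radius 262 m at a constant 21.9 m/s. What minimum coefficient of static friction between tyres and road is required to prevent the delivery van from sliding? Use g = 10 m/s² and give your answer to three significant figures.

0.183

Friction provides the centripetal force: μ_s m g = m v²/r, so μ_s = v²/(g r) = (21.90)²/(10.0 × 262) = 479.6/2620 = 0.1831.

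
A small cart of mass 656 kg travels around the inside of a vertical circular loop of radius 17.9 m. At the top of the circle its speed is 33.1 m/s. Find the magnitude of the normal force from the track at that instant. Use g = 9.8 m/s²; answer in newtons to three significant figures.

At the top, both N and the weight mg point inward (toward the centre), so N + mg = mv²/r.
N = m(v²/r − g) = 656 × ((33.1)²/17.9 − 9.8) = 656 × (61.21 − 9.8) = 656 × 51.41 = 33720 N.

33700 N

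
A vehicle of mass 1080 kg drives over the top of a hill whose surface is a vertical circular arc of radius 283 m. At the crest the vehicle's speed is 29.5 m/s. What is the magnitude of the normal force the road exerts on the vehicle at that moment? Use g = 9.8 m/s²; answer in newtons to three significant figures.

At the crest the centripetal acceleration points downward (toward the centre of the arc), so mg − N = mv²/r.
N = m(g − v²/r) = 1080 × (9.8 − (29.5)²/283) = 1080 × (9.8 − 3.075) = 1080 × 6.725 = 7263 N.

7260 N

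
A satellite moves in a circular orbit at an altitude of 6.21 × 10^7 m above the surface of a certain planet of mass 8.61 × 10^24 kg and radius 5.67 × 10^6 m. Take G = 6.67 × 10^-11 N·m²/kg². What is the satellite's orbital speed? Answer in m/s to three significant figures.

Orbital radius r = R + h = 5.67 × 10^6 + 6.21 × 10^7 = 6.777 × 10^7 m.
Gravity supplies the centripetal force: G M m / r² = m v² / r, so v = √(GM/r).
v = √(6.67 × 10^-11 × 8.61 × 10^24 / 6.777 × 10^7) = √(8.474 × 10^6) = 2911 m/s.

2910 m/s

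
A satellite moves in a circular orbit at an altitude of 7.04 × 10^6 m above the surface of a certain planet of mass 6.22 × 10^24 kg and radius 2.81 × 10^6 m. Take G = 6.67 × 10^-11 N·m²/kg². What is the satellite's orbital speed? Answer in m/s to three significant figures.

Orbital radius r = R + h = 2.81 × 10^6 + 7.04 × 10^6 = 9.850 × 10^6 m.
Gravity supplies the centripetal force: G M m / r² = m v² / r, so v = √(GM/r).
v = √(6.67 × 10^-11 × 6.22 × 10^24 / 9.850 × 10^6) = √(4.212 × 10^7) = 6490 m/s.

6490 m/s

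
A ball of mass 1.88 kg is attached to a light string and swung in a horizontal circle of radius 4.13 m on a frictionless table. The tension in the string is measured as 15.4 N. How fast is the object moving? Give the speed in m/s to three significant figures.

5.82 m/s

T = m v²/r ⇒ v = √(T r / m) = √(15.4 × 4.13 / 1.88) = √33.83 = 5.816 m/s.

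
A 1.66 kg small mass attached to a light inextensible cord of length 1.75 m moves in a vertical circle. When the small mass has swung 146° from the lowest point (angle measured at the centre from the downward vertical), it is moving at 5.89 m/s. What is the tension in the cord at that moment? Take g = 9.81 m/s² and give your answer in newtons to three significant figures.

19.4 N

Take the radial direction toward the centre of the circle as positive. The component of the weight along the string toward the centre is −mg cos φ (φ measured from the bottom), so Newton's second law along the string gives T − mg cos φ = m v²/r.
cos 146° = -0.8290, so T = m(v²/r + g cos φ) = 1.66 × ((5.89)²/1.75 + 9.81 × -0.8290) = 1.66 × (19.82 + (-8.133)) = 1.66 × 11.69 = 19.41 N.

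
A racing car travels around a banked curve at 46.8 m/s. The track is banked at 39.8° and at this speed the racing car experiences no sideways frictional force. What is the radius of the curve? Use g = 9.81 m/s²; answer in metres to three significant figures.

268 m

Frictionless banking: tanθ = v²/(rg), so r = v²/(g tanθ).
r = (46.8)²/(9.81 × tan 39.8°) = 2190/(9.81 × 0.8332) = 2190/8.173 = 268.0 m.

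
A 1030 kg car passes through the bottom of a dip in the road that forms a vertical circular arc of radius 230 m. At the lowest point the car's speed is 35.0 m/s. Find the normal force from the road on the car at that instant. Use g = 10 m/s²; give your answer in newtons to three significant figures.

At the lowest point, N points up (toward the centre) and the weight mg points down (away from the centre), so the net inward force is N − mg = mv²/r.
N = m(v²/r + g) = 1030 × ((35.0)²/230 + 10.0) = 1030 × (5.326 + 10.0) = 1030 × 15.33 = 15790 N.

15800 N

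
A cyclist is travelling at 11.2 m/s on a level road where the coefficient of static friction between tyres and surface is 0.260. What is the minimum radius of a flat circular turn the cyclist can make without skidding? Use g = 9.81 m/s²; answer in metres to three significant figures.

49.2 m

At the limit, μ_s m g = m v²/r, so r_min = v²/(μ_s g) = (11.2)²/(0.260 × 9.81) = 125.4/2.551 = 49.18 m.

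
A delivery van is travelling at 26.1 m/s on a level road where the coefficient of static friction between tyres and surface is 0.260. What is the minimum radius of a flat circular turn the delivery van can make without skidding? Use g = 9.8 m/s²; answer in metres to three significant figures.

At the limit, μ_s m g = m v²/r, so r_min = v²/(μ_s g) = (26.1)²/(0.260 × 9.8) = 681.2/2.548 = 267.4 m.

267 m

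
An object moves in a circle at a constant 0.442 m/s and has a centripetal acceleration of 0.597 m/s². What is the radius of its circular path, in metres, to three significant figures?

a_c = v²/r ⇒ r = v²/a_c = (0.442)²/0.597 = 0.1954/0.597 = 0.3272 m.

0.327 m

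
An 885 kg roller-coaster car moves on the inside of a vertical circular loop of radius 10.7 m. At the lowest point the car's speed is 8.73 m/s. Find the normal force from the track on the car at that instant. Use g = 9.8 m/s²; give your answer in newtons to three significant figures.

15000 N

At the lowest point, N points up (toward the centre) and the weight mg points down (away from the centre), so the net inward force is N − mg = mv²/r.
N = m(v²/r + g) = 885 × ((8.73)²/10.7 + 9.8) = 885 × (7.123 + 9.8) = 885 × 16.92 = 14980 N.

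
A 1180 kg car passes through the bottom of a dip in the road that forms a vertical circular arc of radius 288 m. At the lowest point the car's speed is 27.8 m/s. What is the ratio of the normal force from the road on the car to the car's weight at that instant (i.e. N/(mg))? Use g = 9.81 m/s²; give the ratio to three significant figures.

1.27

At the bottom, N − mg = mv²/r, so N = m(v²/r + g) and N/(mg) = v²/(rg) + 1 = (27.8)²/(288 × 9.81) + 1 = 0.2735 + 1 = 1.274.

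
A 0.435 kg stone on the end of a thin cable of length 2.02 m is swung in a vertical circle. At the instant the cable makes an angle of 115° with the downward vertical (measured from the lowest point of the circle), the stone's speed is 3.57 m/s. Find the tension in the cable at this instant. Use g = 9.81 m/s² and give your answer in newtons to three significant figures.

0.941 N

Take the radial direction toward the centre of the circle as positive. The component of the weight along the string toward the centre is −mg cos φ (φ measured from the bottom), so Newton's second law along the string gives T − mg cos φ = m v²/r.
cos 115° = -0.4226, so T = m(v²/r + g cos φ) = 0.435 × ((3.57)²/2.02 + 9.81 × -0.4226) = 0.435 × (6.309 + (-4.146)) = 0.435 × 2.163 = 0.9411 N.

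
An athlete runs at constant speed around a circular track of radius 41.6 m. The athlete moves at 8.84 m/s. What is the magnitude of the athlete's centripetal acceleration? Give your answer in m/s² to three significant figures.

1.88 m/s²

a_c = v²/r = (8.840)²/41.6 = 78.15/41.6 = 1.878 m/s².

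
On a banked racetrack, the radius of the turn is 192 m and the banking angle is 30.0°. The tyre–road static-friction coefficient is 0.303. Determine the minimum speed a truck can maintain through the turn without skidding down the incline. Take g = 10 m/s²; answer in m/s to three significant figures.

At the minimum speed, friction acts up the slope at its limiting value f = μN. Radially (horizontal, toward centre): N sinθ − μN cosθ = mv²/r. Vertically: N cosθ + μN sinθ = mg.
Dividing: v² = r g (sinθ − μcosθ)/(cosθ + μsinθ).
sinθ − μcosθ = 0.5000 − 0.303×0.8660 = 0.2376; cosθ + μsinθ = 0.8660 + 0.303×0.5000 = 1.018.
v² = 192 × 10.0 × 0.2376/1.018 = 448.3 m²/s², so v = 21.17 m/s.

21.2 m/s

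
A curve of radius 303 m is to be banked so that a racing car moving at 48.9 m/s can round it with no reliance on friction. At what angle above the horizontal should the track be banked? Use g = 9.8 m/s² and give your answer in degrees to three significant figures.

38.8°

For a frictionless banked turn: horizontally N sinθ = mv²/r and vertically N cosθ = mg.
Dividing: tanθ = v²/(r g) = (48.9)²/(303 × 9.8) = 2391/2969 = 0.8053.
θ = arctan(0.8053) = 38.84°.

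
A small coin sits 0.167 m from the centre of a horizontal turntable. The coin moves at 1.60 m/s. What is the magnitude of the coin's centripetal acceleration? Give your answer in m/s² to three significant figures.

a_c = v²/r = (1.600)²/0.167 = 2.560/0.167 = 15.33 m/s².

15.3 m/s²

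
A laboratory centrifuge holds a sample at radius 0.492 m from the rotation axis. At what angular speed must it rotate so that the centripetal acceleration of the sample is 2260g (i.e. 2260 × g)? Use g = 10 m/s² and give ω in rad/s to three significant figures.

Centripetal acceleration a_c = ω²r. Setting ω²r = 2260g:
ω = √(2260g / r) = √(2260 × 10.0 / 0.492) = √45930 = 214.3 rad/s.

214 rad/s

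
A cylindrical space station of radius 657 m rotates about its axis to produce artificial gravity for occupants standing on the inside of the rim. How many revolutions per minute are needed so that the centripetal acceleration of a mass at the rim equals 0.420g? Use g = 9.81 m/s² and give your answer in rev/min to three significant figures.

Require ω²r = 0.420g, so ω = √(0.420 × 9.81/657) = 0.07919 rad/s.
In rev/min: ω × 60/(2π) = 0.07919 × 60/(2π) = 0.7562 rev/min.

0.756 rev/min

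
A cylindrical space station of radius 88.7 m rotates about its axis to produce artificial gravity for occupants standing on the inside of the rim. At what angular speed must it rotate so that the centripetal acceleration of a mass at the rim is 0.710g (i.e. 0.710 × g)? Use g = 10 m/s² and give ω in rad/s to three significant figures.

Centripetal acceleration a_c = ω²r. Setting ω²r = 0.710g:
ω = √(0.710g / r) = √(0.710 × 10.0 / 88.7) = √0.08005 = 0.2829 rad/s.

0.283 rad/s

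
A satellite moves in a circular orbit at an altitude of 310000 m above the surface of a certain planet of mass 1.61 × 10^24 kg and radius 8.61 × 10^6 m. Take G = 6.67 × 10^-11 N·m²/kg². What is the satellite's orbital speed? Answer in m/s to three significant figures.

Orbital radius r = R + h = 8.61 × 10^6 + 310000 = 8.920 × 10^6 m.
Gravity supplies the centripetal force: G M m / r² = m v² / r, so v = √(GM/r).
v = √(6.67 × 10^-11 × 1.61 × 10^24 / 8.920 × 10^6) = √(1.204 × 10^7) = 3470 m/s.

3470 m/s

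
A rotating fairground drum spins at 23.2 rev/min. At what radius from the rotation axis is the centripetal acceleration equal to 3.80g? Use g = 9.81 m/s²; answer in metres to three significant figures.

6.32 m

ω = 23.2 rev/min × 2π/60 = 2.429 rad/s.
a_c = ω²r = 3.80g ⇒ r = 3.80 × 9.81 / (2.429)² = 37.28/5.902 = 6.316 m.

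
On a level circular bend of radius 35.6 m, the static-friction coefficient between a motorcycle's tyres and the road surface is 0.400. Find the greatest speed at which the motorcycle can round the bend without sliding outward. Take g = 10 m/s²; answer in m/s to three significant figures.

11.9 m/s

On a flat curve, static friction is the only horizontal force, so it must supply the full centripetal force: μ_s m g = m v²/r.
Mass cancels: v_max = √(μ_s g r) = √(0.400 × 10.0 × 35.6) = √142.4 = 11.93 m/s.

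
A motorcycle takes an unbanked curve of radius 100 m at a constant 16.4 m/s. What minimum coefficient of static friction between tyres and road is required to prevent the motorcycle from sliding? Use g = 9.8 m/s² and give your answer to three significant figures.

Friction provides the centripetal force: μ_s m g = m v²/r, so μ_s = v²/(g r) = (16.40)²/(9.8 × 100) = 269.0/980.0 = 0.2744.

0.274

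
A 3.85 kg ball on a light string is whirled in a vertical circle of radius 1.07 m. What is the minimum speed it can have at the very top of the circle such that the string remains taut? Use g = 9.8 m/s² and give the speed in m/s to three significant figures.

3.24 m/s

At the highest point the centre is directly below, so both the weight and T act inward: T + mg = mv²/r.
At minimum speed T → 0, so mg = mv_min²/r ⇒ v_min = √(g r) = √(9.8 × 1.07) = 3.238 m/s.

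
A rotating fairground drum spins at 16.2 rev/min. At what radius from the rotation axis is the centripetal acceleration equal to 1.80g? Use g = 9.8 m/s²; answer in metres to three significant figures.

6.13 m

ω = 16.2 rev/min × 2π/60 = 1.696 rad/s.
a_c = ω²r = 1.80g ⇒ r = 1.80 × 9.8 / (1.696)² = 17.64/2.878 = 6.129 m.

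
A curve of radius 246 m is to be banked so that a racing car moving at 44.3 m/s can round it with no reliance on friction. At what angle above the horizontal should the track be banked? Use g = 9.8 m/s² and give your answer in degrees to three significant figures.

39.1°

For a frictionless banked turn: horizontally N sinθ = mv²/r and vertically N cosθ = mg.
Dividing: tanθ = v²/(r g) = (44.3)²/(246 × 9.8) = 1962/2411 = 0.8140.
θ = arctan(0.8140) = 39.15°.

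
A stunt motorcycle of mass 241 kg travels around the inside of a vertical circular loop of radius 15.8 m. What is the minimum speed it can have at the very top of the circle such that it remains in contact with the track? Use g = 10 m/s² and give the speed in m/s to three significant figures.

12.6 m/s

At the highest point the centre is directly below, so both the weight and N act inward: N + mg = mv²/r.
At minimum speed N → 0, so mg = mv_min²/r ⇒ v_min = √(g r) = √(10.0 × 15.8) = 12.57 m/s.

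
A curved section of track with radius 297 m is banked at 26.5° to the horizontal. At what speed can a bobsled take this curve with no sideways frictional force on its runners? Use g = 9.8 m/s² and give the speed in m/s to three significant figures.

On a frictionless banked curve, N sinθ = mv²/r and N cosθ = mg, so tanθ = v²/(rg).
v = √(r g tanθ) = √(297 × 9.8 × tan 26.5°) = √(297 × 9.8 × 0.4986) = √1451 = 38.09 m/s.

38.1 m/s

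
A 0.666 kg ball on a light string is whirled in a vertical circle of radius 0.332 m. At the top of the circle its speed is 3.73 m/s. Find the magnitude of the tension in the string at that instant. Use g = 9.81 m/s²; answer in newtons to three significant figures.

At the top, both T and the weight mg point inward (toward the centre), so T + mg = mv²/r.
T = m(v²/r − g) = 0.666 × ((3.73)²/0.332 − 9.81) = 0.666 × (41.91 − 9.81) = 0.666 × 32.10 = 21.38 N.

21.4 N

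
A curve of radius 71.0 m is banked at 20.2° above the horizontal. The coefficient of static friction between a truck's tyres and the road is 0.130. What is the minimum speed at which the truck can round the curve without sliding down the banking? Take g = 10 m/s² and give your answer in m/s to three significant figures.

At the minimum speed, friction acts up the slope at its limiting value f = μN. Radially (horizontal, toward centre): N sinθ − μN cosθ = mv²/r. Vertically: N cosθ + μN sinθ = mg.
Dividing: v² = r g (sinθ − μcosθ)/(cosθ + μsinθ).
sinθ − μcosθ = 0.3453 − 0.130×0.9385 = 0.2233; cosθ + μsinθ = 0.9385 + 0.130×0.3453 = 0.9834.
v² = 71.0 × 10.0 × 0.2233/0.9834 = 161.2 m²/s², so v = 12.70 m/s.

12.7 m/s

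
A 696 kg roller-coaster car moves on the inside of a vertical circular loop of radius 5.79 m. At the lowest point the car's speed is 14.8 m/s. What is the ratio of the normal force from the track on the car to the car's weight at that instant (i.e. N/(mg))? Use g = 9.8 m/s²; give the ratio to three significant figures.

At the bottom, N − mg = mv²/r, so N = m(v²/r + g) and N/(mg) = v²/(rg) + 1 = (14.8)²/(5.79 × 9.8) + 1 = 3.860 + 1 = 4.860.

4.86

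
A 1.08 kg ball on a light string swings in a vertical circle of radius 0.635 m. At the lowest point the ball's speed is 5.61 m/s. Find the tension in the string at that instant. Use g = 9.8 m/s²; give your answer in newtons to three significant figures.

At the lowest point, T points up (toward the centre) and the weight mg points down (away from the centre), so the net inward force is T − mg = mv²/r.
T = m(v²/r + g) = 1.08 × ((5.61)²/0.635 + 9.8) = 1.08 × (49.56 + 9.8) = 1.08 × 59.36 = 64.11 N.

64.1 N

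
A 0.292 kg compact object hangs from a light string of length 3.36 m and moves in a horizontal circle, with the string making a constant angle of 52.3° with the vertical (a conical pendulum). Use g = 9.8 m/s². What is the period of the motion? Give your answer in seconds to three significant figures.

2.88 s

r = L sinθ = 2.659 m. From T sinθ = mω²r and T cosθ = mg: tanθ = ω²r/g, so ω² = g tanθ / r = g/(L cosθ).
ω = √(g/(L cosθ)) = √(9.8/(3.36 × 0.6115)) = √4.769 = 2.184 rad/s.
Period = 2π/ω = 2.877 s.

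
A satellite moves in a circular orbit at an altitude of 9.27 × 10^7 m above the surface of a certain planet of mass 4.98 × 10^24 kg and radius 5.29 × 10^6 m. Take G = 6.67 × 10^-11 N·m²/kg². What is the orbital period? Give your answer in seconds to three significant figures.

r = R + h = 5.29 × 10^6 + 9.27 × 10^7 = 9.799 × 10^7 m. Gravity provides the centripetal force: G M m / r² = m v² / r ⇒ v = √(GM/r) = 1841 m/s.
T = 2πr/v = 2π × 9.799 × 10^7 / 1841 = 334400 s.

334000 s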